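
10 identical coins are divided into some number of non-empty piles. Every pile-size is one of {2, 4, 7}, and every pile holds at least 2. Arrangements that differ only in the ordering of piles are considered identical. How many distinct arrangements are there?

3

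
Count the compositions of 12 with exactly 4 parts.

165

By stars and bars with positive parts, the count is C(11,3) = 165.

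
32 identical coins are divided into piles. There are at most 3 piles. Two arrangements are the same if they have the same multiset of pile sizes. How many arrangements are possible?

There are 102 such partitions.

102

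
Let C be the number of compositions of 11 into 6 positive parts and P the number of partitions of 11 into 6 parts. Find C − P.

Ordered (compositions into 6 parts): C(10,5) = 252.
Partitions of 11 into exactly 6 parts: 7.
Difference: 252 − 7 = 245.

245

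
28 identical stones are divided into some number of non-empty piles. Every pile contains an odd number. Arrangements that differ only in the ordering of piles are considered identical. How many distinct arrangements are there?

222

Direct enumeration gives 222 partitions.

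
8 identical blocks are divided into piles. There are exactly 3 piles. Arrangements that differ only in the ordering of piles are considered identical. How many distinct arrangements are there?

Enumerating:
6, 1, 1
5, 2, 1
4, 3, 1
4, 2, 2
3, 3, 2
That's 5 in total.

5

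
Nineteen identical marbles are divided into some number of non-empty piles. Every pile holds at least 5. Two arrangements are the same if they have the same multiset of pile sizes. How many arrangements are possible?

Listing the qualifying partitions of 19:
19
14+5
13+6
12+7
11+8
10+9
9+5+5
8+6+5
7+7+5
7+6+6

10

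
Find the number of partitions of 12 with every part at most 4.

A partial list (first 12 by largest part):
4, 4, 4
4, 4, 3, 1
4, 4, 2, 2
4, 4, 2, 1, 1
4, 4, 1, 1, 1, 1
4, 3, 3, 2
4, 3, 3, 1, 1
4, 3, 2, 2, 1
4, 3, 2, 1, 1, 1
4, 3, 1, 1, 1, 1, 1
4, 2, 2, 2, 2
4, 2, 2, 2, 1, 1
…and 22 more, for 34 total.

34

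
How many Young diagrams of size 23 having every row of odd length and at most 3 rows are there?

Listing the qualifying partitions of 23:
23
1, 1, 21
1, 3, 19
1, 5, 17
3, 3, 17
1, 7, 15
3, 5, 15
1, 9, 13
3, 7, 13
5, 5, 13
1, 11, 11
3, 9, 11
5, 7, 11
5, 9, 9
7, 7, 9
That's 15 in total.

15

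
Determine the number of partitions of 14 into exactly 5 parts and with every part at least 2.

Listing the qualifying partitions of 14:
6 + 2 + 2 + 2 + 2
5 + 3 + 2 + 2 + 2
4 + 4 + 2 + 2 + 2
4 + 3 + 3 + 2 + 2
3 + 3 + 3 + 3 + 2
That's 5 in total.

5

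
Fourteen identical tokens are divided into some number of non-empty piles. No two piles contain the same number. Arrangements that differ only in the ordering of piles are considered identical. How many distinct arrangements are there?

Enumerating:
14
13, 1
12, 2
11, 3
11, 2, 1
10, 4
10, 3, 1
9, 5
9, 4, 1
9, 3, 2
8, 6
8, 5, 1
8, 4, 2
8, 3, 2, 1
7, 6, 1
7, 5, 2
7, 4, 3
7, 4, 2, 1
6, 5, 3
6, 5, 2, 1
6, 4, 3, 1
5, 4, 3, 2
That's 22 in total.

22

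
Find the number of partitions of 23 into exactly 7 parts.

164

Direct enumeration gives 164 partitions.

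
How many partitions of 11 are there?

56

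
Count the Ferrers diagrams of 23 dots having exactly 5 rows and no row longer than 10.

88

A full systematic count gives 88.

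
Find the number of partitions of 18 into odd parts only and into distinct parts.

5

Enumerating:
17, 1
15, 3
13, 5
11, 7
9, 5, 3, 1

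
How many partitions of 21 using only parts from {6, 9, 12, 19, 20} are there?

2

They are:
12,9
9,6,6
That's 2 in total.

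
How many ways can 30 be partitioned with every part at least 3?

331

Direct enumeration gives 331 partitions.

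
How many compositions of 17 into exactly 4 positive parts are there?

By stars and bars with positive parts, the count is C(16,3) = 560.

560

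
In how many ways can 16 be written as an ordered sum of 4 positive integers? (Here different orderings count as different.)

455

By stars and bars with positive parts, the count is C(15,3) = 455.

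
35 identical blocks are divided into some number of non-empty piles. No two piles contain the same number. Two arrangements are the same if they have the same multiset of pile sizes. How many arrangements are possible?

585

Direct enumeration gives 585 partitions.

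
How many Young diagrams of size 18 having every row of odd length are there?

46

A partial list (first 12 by largest part):
17 + 1
15 + 3
15 + 1 + 1 + 1
13 + 5
13 + 3 + 1 + 1
13 + 1 + 1 + 1 + 1 + 1
11 + 7
11 + 5 + 1 + 1
11 + 3 + 3 + 1
11 + 3 + 1 + 1 + 1 + 1
11 + 1 + 1 + 1 + 1 + 1 + 1 + 1
9 + 9
…and 34 more, for 46 total.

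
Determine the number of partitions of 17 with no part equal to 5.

220

There are 220 such partitions.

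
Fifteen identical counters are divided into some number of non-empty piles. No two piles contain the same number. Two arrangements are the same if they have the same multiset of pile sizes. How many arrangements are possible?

A partial list (first 12 by largest part):
15
14+1
13+2
12+3
12+2+1
11+4
11+3+1
10+5
10+4+1
10+3+2
9+6
9+5+1
…and 15 more, for 27 total.

27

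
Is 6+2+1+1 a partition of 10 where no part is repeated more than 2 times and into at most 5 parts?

The parts sum to 10, and the condition 'no summand is used more than 2 times' holds; the condition 'there are at most 5 summands' holds.

Yes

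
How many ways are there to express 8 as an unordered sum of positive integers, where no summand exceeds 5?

The partitions of 8 that satisfy the conditions:
3+5
1+2+5
1+1+1+5
4+4
1+3+4
2+2+4
1+1+2+4
1+1+1+1+4
2+3+3
1+1+3+3
1+2+2+3
1+1+1+2+3
1+1+1+1+1+3
2+2+2+2
1+1+2+2+2
1+1+1+1+2+2
1+1+1+1+1+1+2
1+1+1+1+1+1+1+1
Counting gives 18.

18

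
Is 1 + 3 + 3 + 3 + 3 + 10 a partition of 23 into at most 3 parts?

No

The parts sum to 23, and the condition 'there are at most 3 summands' is violated.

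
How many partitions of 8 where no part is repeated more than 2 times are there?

Listing the qualifying partitions of 8:
8
7+1
6+2
6+1+1
5+3
5+2+1
4+4
4+3+1
4+2+2
4+2+1+1
3+3+2
3+3+1+1
3+2+2+1
That's 13 in total.

13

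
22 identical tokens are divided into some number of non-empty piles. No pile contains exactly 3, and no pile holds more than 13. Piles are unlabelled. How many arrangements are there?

Systematic enumeration (by largest part, then next-largest, …) yields 464.

464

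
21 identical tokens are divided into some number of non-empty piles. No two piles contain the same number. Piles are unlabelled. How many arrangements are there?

76

Counting exhaustively, 76 partitions satisfy the conditions.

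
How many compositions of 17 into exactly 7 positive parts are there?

8008

Place 6 bars in the 16 internal gaps of a row of 17 dots: C(16,6) = 8008.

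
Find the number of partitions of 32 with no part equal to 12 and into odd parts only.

390

Systematic enumeration (by largest part, then next-largest, …) yields 390.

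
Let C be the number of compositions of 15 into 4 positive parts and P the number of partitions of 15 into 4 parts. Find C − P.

337

Compositions: C(14,3) = 364.
Unordered (partitions into 4 parts): 27.
Difference: 364 − 27 = 337.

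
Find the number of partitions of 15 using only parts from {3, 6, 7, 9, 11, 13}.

They are:
9,6
9,3,3
6,6,3
6,3,3,3
3,3,3,3,3

5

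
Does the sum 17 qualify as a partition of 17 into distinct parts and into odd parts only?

The parts sum to 17, and the condition 'all summands are distinct' holds; the condition 'every summand is odd' holds.

Yes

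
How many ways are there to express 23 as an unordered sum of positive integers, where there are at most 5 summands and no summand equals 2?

171

There are 171 such partitions.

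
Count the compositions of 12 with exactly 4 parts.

165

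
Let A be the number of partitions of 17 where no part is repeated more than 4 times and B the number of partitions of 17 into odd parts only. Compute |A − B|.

167

Partitions of 17 where no part is repeated more than 4 times: 205.
Partitions of 17 into odd parts only: 38.
|205 − 38| = 167.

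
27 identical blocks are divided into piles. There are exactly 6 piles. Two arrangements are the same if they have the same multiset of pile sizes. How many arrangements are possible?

331

Direct enumeration gives 331 partitions.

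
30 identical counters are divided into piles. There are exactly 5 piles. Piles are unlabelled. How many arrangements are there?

377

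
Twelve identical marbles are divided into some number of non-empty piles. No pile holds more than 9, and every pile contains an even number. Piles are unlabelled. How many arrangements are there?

9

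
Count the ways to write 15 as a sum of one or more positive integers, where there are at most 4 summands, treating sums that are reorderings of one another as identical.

54

There are too many to list fully; the first 12 (by largest part) are:
15
14 + 1
13 + 2
13 + 1 + 1
12 + 3
12 + 2 + 1
12 + 1 + 1 + 1
11 + 4
11 + 3 + 1
11 + 2 + 2
11 + 2 + 1 + 1
10 + 5
…and 42 more, for 54 total.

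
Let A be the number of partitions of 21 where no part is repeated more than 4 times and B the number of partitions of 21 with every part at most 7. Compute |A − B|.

69

Partitions of 21 where no part is repeated more than 4 times: 505.
Partitions of 21 with every part at most 7: 436.
|505 − 436| = 69.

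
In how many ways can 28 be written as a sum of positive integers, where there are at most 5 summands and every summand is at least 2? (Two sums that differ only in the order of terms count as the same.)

315

Counting exhaustively, 315 partitions satisfy the conditions.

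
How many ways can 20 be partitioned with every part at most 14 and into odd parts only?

58

A partial list (first 12 by largest part):
13+7
13+5+1+1
13+3+3+1
13+3+1+1+1+1
13+1+1+1+1+1+1+1
11+9
11+7+1+1
11+5+3+1
11+5+1+1+1+1
11+3+3+3
11+3+3+1+1+1
11+3+1+1+1+1+1+1
…and 46 more, for 58 total.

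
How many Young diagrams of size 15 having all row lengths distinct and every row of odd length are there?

Enumerating:
15
11,3,1
9,5,1
7,5,3

4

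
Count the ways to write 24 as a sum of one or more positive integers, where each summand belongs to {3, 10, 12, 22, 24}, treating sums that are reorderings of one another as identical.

4

Enumerating:
24
12,12
12,3,3,3,3
3,3,3,3,3,3,3,3
That's 4 in total.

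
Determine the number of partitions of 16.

231

A full systematic count gives 231.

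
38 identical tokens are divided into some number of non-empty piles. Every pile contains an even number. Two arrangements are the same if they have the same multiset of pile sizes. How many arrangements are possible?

490

Systematic enumeration (by largest part, then next-largest, …) yields 490.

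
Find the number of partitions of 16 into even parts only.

Enumerating:
16
14, 2
12, 4
12, 2, 2
10, 6
10, 4, 2
10, 2, 2, 2
8, 8
8, 6, 2
8, 4, 4
8, 4, 2, 2
8, 2, 2, 2, 2
6, 6, 4
6, 6, 2, 2
6, 4, 4, 2
6, 4, 2, 2, 2
6, 2, 2, 2, 2, 2
4, 4, 4, 4
4, 4, 4, 2, 2
4, 4, 2, 2, 2, 2
4, 2, 2, 2, 2, 2, 2
2, 2, 2, 2, 2, 2, 2, 2

22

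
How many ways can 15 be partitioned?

176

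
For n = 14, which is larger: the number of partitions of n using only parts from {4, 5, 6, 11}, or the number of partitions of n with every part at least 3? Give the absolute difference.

Partitions of 14 using only parts from {4, 5, 6, 11}: 2.
Partitions of 14 with every part at least 3: 13.
|2 − 13| = 11.

11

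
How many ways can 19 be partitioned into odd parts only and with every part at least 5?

They are:
19
9, 5, 5
7, 7, 5
That's 3 in total.

3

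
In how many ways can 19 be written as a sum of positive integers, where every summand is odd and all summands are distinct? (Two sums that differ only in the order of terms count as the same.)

6

They are:
19
1+3+15
1+5+13
1+7+11
3+5+11
3+7+9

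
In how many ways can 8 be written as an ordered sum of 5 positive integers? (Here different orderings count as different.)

35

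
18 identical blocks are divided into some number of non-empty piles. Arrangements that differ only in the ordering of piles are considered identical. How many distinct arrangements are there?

There are 385 such partitions.

385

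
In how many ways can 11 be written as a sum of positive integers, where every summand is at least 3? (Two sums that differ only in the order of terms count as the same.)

6

Enumerating:
11
3,8
4,7
5,6
3,3,5
3,4,4
Counting gives 6.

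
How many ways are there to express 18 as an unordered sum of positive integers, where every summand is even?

A partial list (first 12 by largest part):
18
2,16
4,14
2,2,14
6,12
2,4,12
2,2,2,12
8,10
2,6,10
4,4,10
2,2,4,10
2,2,2,2,10
…and 18 more, for 30 total.

30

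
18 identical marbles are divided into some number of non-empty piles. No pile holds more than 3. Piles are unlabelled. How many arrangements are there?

37

There are too many to list fully; the first 12 (by largest part) are:
3,3,3,3,3,3
3,3,3,3,3,2,1
3,3,3,3,3,1,1,1
3,3,3,3,2,2,2
3,3,3,3,2,2,1,1
3,3,3,3,2,1,1,1,1
3,3,3,3,1,1,1,1,1,1
3,3,3,2,2,2,2,1
3,3,3,2,2,2,1,1,1
3,3,3,2,2,1,1,1,1,1
3,3,3,2,1,1,1,1,1,1,1
3,3,3,1,1,1,1,1,1,1,1,1
…and 25 more, for 37 total.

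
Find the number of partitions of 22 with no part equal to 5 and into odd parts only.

51

There are too many to list fully; the first 12 (by largest part) are:
21+1
19+3
19+1+1+1
17+3+1+1
17+1+1+1+1+1
15+7
15+3+3+1
15+3+1+1+1+1
15+1+1+1+1+1+1+1
13+9
13+7+1+1
13+3+3+3
…and 39 more, for 51 total.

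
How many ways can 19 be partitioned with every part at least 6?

6

Listing the qualifying partitions of 19:
19
6, 13
7, 12
8, 11
9, 10
6, 6, 7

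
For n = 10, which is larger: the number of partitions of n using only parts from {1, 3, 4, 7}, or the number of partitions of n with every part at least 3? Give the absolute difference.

5

Partitions of 10 using only parts from {1, 3, 4, 7}: 10.
Partitions of 10 with every part at least 3: 5.
|10 − 5| = 5.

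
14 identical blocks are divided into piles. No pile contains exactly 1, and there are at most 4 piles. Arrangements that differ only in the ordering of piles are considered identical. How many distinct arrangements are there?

26

There are too many to list fully; the first 12 (by largest part) are:
14
2+12
3+11
4+10
2+2+10
5+9
2+3+9
6+8
2+4+8
3+3+8
2+2+2+8
7+7
…and 14 more, for 26 total.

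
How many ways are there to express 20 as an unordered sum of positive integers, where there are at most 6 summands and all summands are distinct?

There are too many to list fully; the first 12 (by largest part) are:
20
1,19
2,18
3,17
1,2,17
4,16
1,3,16
5,15
1,4,15
2,3,15
6,14
1,5,14
…and 52 more, for 64 total.

64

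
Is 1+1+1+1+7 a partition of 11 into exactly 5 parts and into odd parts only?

Yes

The parts sum to 11, and the condition 'there are exactly 5 summands' holds; the condition 'every summand is odd' holds.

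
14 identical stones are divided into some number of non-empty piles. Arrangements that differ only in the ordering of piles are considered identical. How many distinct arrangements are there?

Enumerating by decreasing first part gives 135 partitions in all.

135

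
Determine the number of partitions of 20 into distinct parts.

A partial list (first 12 by largest part):
20
19,1
18,2
17,3
17,2,1
16,4
16,3,1
15,5
15,4,1
15,3,2
14,6
14,5,1
…and 52 more, for 64 total.

64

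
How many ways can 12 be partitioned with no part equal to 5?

A partial list (first 12 by largest part):
12
1 + 11
2 + 10
1 + 1 + 10
3 + 9
1 + 2 + 9
1 + 1 + 1 + 9
4 + 8
1 + 3 + 8
2 + 2 + 8
1 + 1 + 2 + 8
1 + 1 + 1 + 1 + 8
…and 50 more, for 62 total.

62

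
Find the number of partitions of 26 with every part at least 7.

Listing the qualifying partitions of 26:
26
19 + 7
18 + 8
17 + 9
16 + 10
15 + 11
14 + 12
13 + 13
12 + 7 + 7
11 + 8 + 7
10 + 9 + 7
10 + 8 + 8
9 + 9 + 8

13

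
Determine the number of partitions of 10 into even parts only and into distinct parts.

Enumerating:
10
8, 2
6, 4

3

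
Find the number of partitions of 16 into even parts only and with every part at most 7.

10

They are:
6,6,4
6,6,2,2
6,4,4,2
6,4,2,2,2
6,2,2,2,2,2
4,4,4,4
4,4,4,2,2
4,4,2,2,2,2
4,2,2,2,2,2,2
2,2,2,2,2,2,2,2
Counting gives 10.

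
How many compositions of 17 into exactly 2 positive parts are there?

16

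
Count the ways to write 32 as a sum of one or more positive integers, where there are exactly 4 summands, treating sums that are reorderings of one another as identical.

249

Enumerating by decreasing first part gives 249 partitions in all.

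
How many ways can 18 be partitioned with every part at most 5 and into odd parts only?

Enumerating:
3+5+5+5
1+1+1+5+5+5
1+1+3+3+5+5
1+1+1+1+1+3+5+5
1+1+1+1+1+1+1+1+5+5
1+3+3+3+3+5
1+1+1+1+3+3+3+5
1+1+1+1+1+1+1+3+3+5
1+1+1+1+1+1+1+1+1+1+3+5
1+1+1+1+1+1+1+1+1+1+1+1+1+5
3+3+3+3+3+3
1+1+1+3+3+3+3+3
1+1+1+1+1+1+3+3+3+3
1+1+1+1+1+1+1+1+1+3+3+3
1+1+1+1+1+1+1+1+1+1+1+1+3+3
1+1+1+1+1+1+1+1+1+1+1+1+1+1+1+3
1+1+1+1+1+1+1+1+1+1+1+1+1+1+1+1+1+1
That's 17 in total.

17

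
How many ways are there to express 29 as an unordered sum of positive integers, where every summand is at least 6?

32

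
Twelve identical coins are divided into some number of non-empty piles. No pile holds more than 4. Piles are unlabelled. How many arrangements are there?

A partial list (first 12 by largest part):
4 + 4 + 4
4 + 4 + 3 + 1
4 + 4 + 2 + 2
4 + 4 + 2 + 1 + 1
4 + 4 + 1 + 1 + 1 + 1
4 + 3 + 3 + 2
4 + 3 + 3 + 1 + 1
4 + 3 + 2 + 2 + 1
4 + 3 + 2 + 1 + 1 + 1
4 + 3 + 1 + 1 + 1 + 1 + 1
4 + 2 + 2 + 2 + 2
4 + 2 + 2 + 2 + 1 + 1
…and 22 more, for 34 total.

34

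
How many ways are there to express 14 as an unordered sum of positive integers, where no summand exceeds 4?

A partial list (first 12 by largest part):
4 + 4 + 4 + 2
4 + 4 + 4 + 1 + 1
4 + 4 + 3 + 3
4 + 4 + 3 + 2 + 1
4 + 4 + 3 + 1 + 1 + 1
4 + 4 + 2 + 2 + 2
4 + 4 + 2 + 2 + 1 + 1
4 + 4 + 2 + 1 + 1 + 1 + 1
4 + 4 + 1 + 1 + 1 + 1 + 1 + 1
4 + 3 + 3 + 3 + 1
4 + 3 + 3 + 2 + 2
4 + 3 + 3 + 2 + 1 + 1
…and 35 more, for 47 total.

47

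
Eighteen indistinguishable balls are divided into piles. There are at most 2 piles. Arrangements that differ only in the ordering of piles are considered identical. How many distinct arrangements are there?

10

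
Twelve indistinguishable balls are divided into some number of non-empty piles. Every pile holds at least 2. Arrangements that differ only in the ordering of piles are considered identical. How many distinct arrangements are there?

21

They are:
12
10, 2
9, 3
8, 4
8, 2, 2
7, 5
7, 3, 2
6, 6
6, 4, 2
6, 3, 3
6, 2, 2, 2
5, 5, 2
5, 4, 3
5, 3, 2, 2
4, 4, 4
4, 4, 2, 2
4, 3, 3, 2
4, 2, 2, 2, 2
3, 3, 3, 3
3, 3, 2, 2, 2
2, 2, 2, 2, 2, 2
Counting gives 21.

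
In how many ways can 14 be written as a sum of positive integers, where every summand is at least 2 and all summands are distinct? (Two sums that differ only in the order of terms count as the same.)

12

Listing the qualifying partitions of 14:
14
2, 12
3, 11
4, 10
5, 9
2, 3, 9
6, 8
2, 4, 8
2, 5, 7
3, 4, 7
3, 5, 6
2, 3, 4, 5
That's 12 in total.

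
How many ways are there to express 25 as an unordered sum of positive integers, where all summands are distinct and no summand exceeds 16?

Counting exhaustively, 117 partitions satisfy the conditions.

117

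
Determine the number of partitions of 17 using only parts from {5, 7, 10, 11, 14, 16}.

Enumerating:
10+7
7+5+5

2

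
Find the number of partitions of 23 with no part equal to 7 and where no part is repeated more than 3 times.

Enumerating by decreasing first part gives 460 partitions in all.

460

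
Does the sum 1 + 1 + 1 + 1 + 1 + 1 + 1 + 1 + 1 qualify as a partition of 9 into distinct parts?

The parts sum to 9, and the condition 'all summands are distinct' is violated.

No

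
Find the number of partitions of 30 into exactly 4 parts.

Enumerating by decreasing first part gives 206 partitions in all.

206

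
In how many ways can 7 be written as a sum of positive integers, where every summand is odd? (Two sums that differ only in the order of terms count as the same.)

Listing the qualifying partitions of 7:
7
1 + 1 + 5
1 + 3 + 3
1 + 1 + 1 + 1 + 3
1 + 1 + 1 + 1 + 1 + 1 + 1

5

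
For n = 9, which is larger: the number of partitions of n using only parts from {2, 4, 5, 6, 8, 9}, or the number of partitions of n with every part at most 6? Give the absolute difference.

23

Partitions of 9 using only parts from {2, 4, 5, 6, 8, 9}: 3.
Partitions of 9 with every part at most 6: 26.
|3 − 26| = 23.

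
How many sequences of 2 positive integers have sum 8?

7

By stars and bars with positive parts, the count is C(7,1) = 7.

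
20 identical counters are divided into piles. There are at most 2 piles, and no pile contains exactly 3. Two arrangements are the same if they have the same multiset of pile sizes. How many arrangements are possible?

They are:
20
19 + 1
18 + 2
16 + 4
15 + 5
14 + 6
13 + 7
12 + 8
11 + 9
10 + 10
Counting gives 10.

10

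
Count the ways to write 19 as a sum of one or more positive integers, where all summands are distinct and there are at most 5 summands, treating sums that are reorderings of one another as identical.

54

A partial list (first 12 by largest part):
19
18 + 1
17 + 2
16 + 3
16 + 2 + 1
15 + 4
15 + 3 + 1
14 + 5
14 + 4 + 1
14 + 3 + 2
13 + 6
13 + 5 + 1
…and 42 more, for 54 total.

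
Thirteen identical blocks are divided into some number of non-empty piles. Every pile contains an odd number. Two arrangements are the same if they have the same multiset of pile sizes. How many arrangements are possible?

Enumerating:
13
11+1+1
9+3+1
9+1+1+1+1
7+5+1
7+3+3
7+3+1+1+1
7+1+1+1+1+1+1
5+5+3
5+5+1+1+1
5+3+3+1+1
5+3+1+1+1+1+1
5+1+1+1+1+1+1+1+1
3+3+3+3+1
3+3+3+1+1+1+1
3+3+1+1+1+1+1+1+1
3+1+1+1+1+1+1+1+1+1+1
1+1+1+1+1+1+1+1+1+1+1+1+1

18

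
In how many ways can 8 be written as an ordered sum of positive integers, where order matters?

128

Each of the 7 gaps between 8 units is either a break or not: 2^7 = 128.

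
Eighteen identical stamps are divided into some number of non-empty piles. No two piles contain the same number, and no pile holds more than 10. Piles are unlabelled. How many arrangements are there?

27

There are too many to list fully; the first 12 (by largest part) are:
10+8
10+7+1
10+6+2
10+5+3
10+5+2+1
10+4+3+1
9+8+1
9+7+2
9+6+3
9+6+2+1
9+5+4
9+5+3+1
…and 15 more, for 27 total.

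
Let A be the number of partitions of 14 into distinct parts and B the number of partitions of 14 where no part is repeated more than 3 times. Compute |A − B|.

60

Partitions of 14 into distinct parts: 22.
Partitions of 14 where no part is repeated more than 3 times: 82.
|22 − 82| = 60.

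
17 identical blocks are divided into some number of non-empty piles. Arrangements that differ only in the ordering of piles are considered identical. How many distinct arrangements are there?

A full systematic count gives 297.

297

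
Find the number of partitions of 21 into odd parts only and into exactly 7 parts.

Listing the qualifying partitions of 21:
1, 1, 1, 1, 1, 1, 15
1, 1, 1, 1, 1, 3, 13
1, 1, 1, 1, 1, 5, 11
1, 1, 1, 1, 3, 3, 11
1, 1, 1, 1, 1, 7, 9
1, 1, 1, 1, 3, 5, 9
1, 1, 1, 3, 3, 3, 9
1, 1, 1, 1, 3, 7, 7
1, 1, 1, 1, 5, 5, 7
1, 1, 1, 3, 3, 5, 7
1, 1, 3, 3, 3, 3, 7
1, 1, 1, 3, 5, 5, 5
1, 1, 3, 3, 3, 5, 5
1, 3, 3, 3, 3, 3, 5
3, 3, 3, 3, 3, 3, 3

15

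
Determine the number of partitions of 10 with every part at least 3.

5

Listing the qualifying partitions of 10:
10
7 + 3
6 + 4
5 + 5
4 + 3 + 3
That's 5 in total.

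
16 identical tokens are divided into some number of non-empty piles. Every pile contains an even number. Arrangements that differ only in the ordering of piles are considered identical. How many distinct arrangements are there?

Enumerating:
16
14+2
12+4
12+2+2
10+6
10+4+2
10+2+2+2
8+8
8+6+2
8+4+4
8+4+2+2
8+2+2+2+2
6+6+4
6+6+2+2
6+4+4+2
6+4+2+2+2
6+2+2+2+2+2
4+4+4+4
4+4+4+2+2
4+4+2+2+2+2
4+2+2+2+2+2+2
2+2+2+2+2+2+2+2

22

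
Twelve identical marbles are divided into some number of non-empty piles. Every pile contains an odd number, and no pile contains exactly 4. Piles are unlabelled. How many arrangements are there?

The partitions of 12 that satisfy the conditions:
1, 11
3, 9
1, 1, 1, 9
5, 7
1, 1, 3, 7
1, 1, 1, 1, 1, 7
1, 1, 5, 5
1, 3, 3, 5
1, 1, 1, 1, 3, 5
1, 1, 1, 1, 1, 1, 1, 5
3, 3, 3, 3
1, 1, 1, 3, 3, 3
1, 1, 1, 1, 1, 1, 3, 3
1, 1, 1, 1, 1, 1, 1, 1, 1, 3
1, 1, 1, 1, 1, 1, 1, 1, 1, 1, 1, 1

15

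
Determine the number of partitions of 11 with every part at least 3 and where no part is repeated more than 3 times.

6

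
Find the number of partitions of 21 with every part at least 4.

A partial list (first 12 by largest part):
21
17+4
16+5
15+6
14+7
13+8
13+4+4
12+9
12+5+4
11+10
11+6+4
11+5+5
…and 15 more, for 27 total.

27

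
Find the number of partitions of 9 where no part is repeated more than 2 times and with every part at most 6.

Enumerating:
3,6
1,2,6
4,5
1,3,5
2,2,5
1,1,2,5
1,4,4
2,3,4
1,1,3,4
1,2,2,4
1,2,3,3
1,1,2,2,3

12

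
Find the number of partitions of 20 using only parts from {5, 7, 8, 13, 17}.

3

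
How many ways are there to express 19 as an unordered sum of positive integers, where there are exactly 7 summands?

There are too many to list fully; the first 12 (by largest part) are:
13+1+1+1+1+1+1
12+2+1+1+1+1+1
11+3+1+1+1+1+1
11+2+2+1+1+1+1
10+4+1+1+1+1+1
10+3+2+1+1+1+1
10+2+2+2+1+1+1
9+5+1+1+1+1+1
9+4+2+1+1+1+1
9+3+3+1+1+1+1
9+3+2+2+1+1+1
9+2+2+2+2+1+1
…and 53 more, for 65 total.

65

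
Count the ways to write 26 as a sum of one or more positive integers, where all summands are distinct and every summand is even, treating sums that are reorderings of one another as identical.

18

Enumerating:
26
24+2
22+4
20+6
20+4+2
18+8
18+6+2
16+10
16+8+2
16+6+4
14+12
14+10+2
14+8+4
14+6+4+2
12+10+4
12+8+6
12+8+4+2
10+8+6+2
That's 18 in total.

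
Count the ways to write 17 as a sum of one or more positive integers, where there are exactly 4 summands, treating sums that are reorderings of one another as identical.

A partial list (first 12 by largest part):
14,1,1,1
13,2,1,1
12,3,1,1
12,2,2,1
11,4,1,1
11,3,2,1
11,2,2,2
10,5,1,1
10,4,2,1
10,3,3,1
10,3,2,2
9,6,1,1
…and 27 more, for 39 total.

39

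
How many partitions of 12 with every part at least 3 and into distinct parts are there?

5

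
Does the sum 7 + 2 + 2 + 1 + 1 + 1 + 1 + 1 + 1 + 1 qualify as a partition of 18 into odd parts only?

No

The parts sum to 18, and the condition 'every summand is odd' is violated.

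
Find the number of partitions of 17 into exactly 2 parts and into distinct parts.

Listing the qualifying partitions of 17:
1+16
2+15
3+14
4+13
5+12
6+11
7+10
8+9

8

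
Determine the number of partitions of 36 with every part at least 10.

17

Enumerating:
36
26,10
25,11
24,12
23,13
22,14
21,15
20,16
19,17
18,18
16,10,10
15,11,10
14,12,10
14,11,11
13,13,10
13,12,11
12,12,12
That's 17 in total.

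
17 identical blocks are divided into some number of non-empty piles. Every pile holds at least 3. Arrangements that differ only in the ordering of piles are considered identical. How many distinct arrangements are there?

25

They are:
17
14, 3
13, 4
12, 5
11, 6
11, 3, 3
10, 7
10, 4, 3
9, 8
9, 5, 3
9, 4, 4
8, 6, 3
8, 5, 4
8, 3, 3, 3
7, 7, 3
7, 6, 4
7, 5, 5
7, 4, 3, 3
6, 6, 5
6, 5, 3, 3
6, 4, 4, 3
5, 5, 4, 3
5, 4, 4, 4
5, 3, 3, 3, 3
4, 4, 3, 3, 3
That's 25 in total.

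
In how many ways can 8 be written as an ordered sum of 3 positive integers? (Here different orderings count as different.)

Equivalently, choose which 2 of the 7 gaps become plus signs: C(7,2) = 21.

21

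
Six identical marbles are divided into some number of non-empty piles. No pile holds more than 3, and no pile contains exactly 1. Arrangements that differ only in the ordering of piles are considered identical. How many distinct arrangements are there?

Listing the qualifying partitions of 6:
3, 3
2, 2, 2
That's 2 in total.

2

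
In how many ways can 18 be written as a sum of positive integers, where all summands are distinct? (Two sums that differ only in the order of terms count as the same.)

46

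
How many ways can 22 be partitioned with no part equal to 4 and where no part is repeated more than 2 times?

Systematic enumeration (by largest part, then next-largest, …) yields 177.

177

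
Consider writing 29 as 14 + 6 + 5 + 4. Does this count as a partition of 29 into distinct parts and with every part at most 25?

Yes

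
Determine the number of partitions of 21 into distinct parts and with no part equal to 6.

There are too many to list fully; the first 12 (by largest part) are:
21
20 + 1
19 + 2
18 + 3
18 + 2 + 1
17 + 4
17 + 3 + 1
16 + 5
16 + 4 + 1
16 + 3 + 2
15 + 5 + 1
15 + 4 + 2
…and 43 more, for 55 total.

55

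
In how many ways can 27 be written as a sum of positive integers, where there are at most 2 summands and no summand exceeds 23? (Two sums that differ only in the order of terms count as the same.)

Enumerating:
23, 4
22, 5
21, 6
20, 7
19, 8
18, 9
17, 10
16, 11
15, 12
14, 13

10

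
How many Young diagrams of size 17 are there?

Enumerating by decreasing first part gives 297 partitions in all.

297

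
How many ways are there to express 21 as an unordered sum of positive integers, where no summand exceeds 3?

48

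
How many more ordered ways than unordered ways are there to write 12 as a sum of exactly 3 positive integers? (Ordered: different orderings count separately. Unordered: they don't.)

43

Ordered (compositions into 3 parts): C(11,2) = 55.
Unordered (partitions into 3 parts): 12.
Difference: 55 − 12 = 43.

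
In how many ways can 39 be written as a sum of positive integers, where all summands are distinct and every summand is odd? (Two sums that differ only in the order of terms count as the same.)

41

A partial list (first 12 by largest part):
39
35 + 3 + 1
33 + 5 + 1
31 + 7 + 1
31 + 5 + 3
29 + 9 + 1
29 + 7 + 3
27 + 11 + 1
27 + 9 + 3
27 + 7 + 5
25 + 13 + 1
25 + 11 + 3
…and 29 more, for 41 total.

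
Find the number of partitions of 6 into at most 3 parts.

Listing the qualifying partitions of 6:
6
1+5
2+4
1+1+4
3+3
1+2+3
2+2+2
Counting gives 7.

7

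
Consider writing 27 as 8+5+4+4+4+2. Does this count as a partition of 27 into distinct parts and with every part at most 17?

No

The parts sum to 27, and the condition 'all summands are distinct' is violated.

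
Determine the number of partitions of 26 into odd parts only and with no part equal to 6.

165

A full systematic count gives 165.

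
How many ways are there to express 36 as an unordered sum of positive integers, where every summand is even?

385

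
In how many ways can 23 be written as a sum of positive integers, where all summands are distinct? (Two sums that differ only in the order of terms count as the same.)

Counting exhaustively, 104 partitions satisfy the conditions.

104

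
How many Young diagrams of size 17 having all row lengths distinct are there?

A partial list (first 12 by largest part):
17
16,1
15,2
14,3
14,2,1
13,4
13,3,1
12,5
12,4,1
12,3,2
11,6
11,5,1
…and 26 more, for 38 total.

38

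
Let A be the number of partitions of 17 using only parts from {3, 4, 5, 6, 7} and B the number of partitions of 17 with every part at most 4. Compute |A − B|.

Partitions of 17 using only parts from {3, 4, 5, 6, 7}: 11.
Partitions of 17 with every part at most 4: 72.
|11 − 72| = 61.

61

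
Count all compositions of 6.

The number of compositions of n is 2^(n−1); here 2^5 = 32.

32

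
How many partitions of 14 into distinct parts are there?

22

Listing the qualifying partitions of 14:
14
13+1
12+2
11+3
11+2+1
10+4
10+3+1
9+5
9+4+1
9+3+2
8+6
8+5+1
8+4+2
8+3+2+1
7+6+1
7+5+2
7+4+3
7+4+2+1
6+5+3
6+5+2+1
6+4+3+1
5+4+3+2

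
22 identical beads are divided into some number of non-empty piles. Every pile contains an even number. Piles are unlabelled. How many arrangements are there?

There are too many to list fully; the first 12 (by largest part) are:
22
20,2
18,4
18,2,2
16,6
16,4,2
16,2,2,2
14,8
14,6,2
14,4,4
14,4,2,2
14,2,2,2,2
…and 44 more, for 56 total.

56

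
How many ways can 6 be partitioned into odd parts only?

4

They are:
5+1
3+3
3+1+1+1
1+1+1+1+1+1
That's 4 in total.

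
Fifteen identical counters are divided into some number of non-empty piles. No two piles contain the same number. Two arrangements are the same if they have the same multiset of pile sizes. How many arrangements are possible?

There are too many to list fully; the first 12 (by largest part) are:
15
1+14
2+13
3+12
1+2+12
4+11
1+3+11
5+10
1+4+10
2+3+10
6+9
1+5+9
…and 15 more, for 27 total.

27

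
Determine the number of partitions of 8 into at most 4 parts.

They are:
8
7+1
6+2
6+1+1
5+3
5+2+1
5+1+1+1
4+4
4+3+1
4+2+2
4+2+1+1
3+3+2
3+3+1+1
3+2+2+1
2+2+2+2
Counting gives 15.

15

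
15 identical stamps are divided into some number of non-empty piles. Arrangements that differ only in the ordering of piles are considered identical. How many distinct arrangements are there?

Direct enumeration gives 176 partitions.

176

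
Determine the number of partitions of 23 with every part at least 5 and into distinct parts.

13

Listing the qualifying partitions of 23:
23
18 + 5
17 + 6
16 + 7
15 + 8
14 + 9
13 + 10
12 + 11
12 + 6 + 5
11 + 7 + 5
10 + 8 + 5
10 + 7 + 6
9 + 8 + 6
Counting gives 13.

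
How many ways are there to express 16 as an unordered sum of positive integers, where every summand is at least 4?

11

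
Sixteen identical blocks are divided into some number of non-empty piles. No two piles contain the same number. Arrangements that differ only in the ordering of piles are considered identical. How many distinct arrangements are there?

A partial list (first 12 by largest part):
16
15, 1
14, 2
13, 3
13, 2, 1
12, 4
12, 3, 1
11, 5
11, 4, 1
11, 3, 2
10, 6
10, 5, 1
…and 20 more, for 32 total.

32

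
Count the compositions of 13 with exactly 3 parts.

66

Place 2 bars in the 12 internal gaps of a row of 13 dots: C(12,2) = 66.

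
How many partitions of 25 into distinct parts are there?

A full systematic count gives 142.

142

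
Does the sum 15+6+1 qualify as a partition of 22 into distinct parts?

The parts sum to 22, and the condition 'all summands are distinct' holds.

Yes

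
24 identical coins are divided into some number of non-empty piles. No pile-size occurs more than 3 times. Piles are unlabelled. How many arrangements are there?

Direct enumeration gives 722 partitions.

722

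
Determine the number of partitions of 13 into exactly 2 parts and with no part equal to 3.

5

They are:
12, 1
11, 2
9, 4
8, 5
7, 6
Counting gives 5.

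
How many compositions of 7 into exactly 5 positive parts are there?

A composition of 7 into 5 positive parts is chosen by placing 4 dividers among the 6 gaps between 7 units: C(6,4) = 15.

15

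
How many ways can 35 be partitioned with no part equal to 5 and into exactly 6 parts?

A full systematic count gives 680.

680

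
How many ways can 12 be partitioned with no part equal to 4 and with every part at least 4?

3

Listing the qualifying partitions of 12:
12
7, 5
6, 6
Counting gives 3.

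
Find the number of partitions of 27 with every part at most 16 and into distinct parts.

149

A full systematic count gives 149.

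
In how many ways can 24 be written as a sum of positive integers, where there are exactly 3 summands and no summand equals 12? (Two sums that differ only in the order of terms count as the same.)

42

A partial list (first 12 by largest part):
22+1+1
21+2+1
20+3+1
20+2+2
19+4+1
19+3+2
18+5+1
18+4+2
18+3+3
17+6+1
17+5+2
17+4+3
…and 30 more, for 42 total.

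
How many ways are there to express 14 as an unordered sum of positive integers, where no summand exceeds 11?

Enumerating by decreasing first part gives 131 partitions in all.

131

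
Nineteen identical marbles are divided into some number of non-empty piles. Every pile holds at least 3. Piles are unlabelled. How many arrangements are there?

39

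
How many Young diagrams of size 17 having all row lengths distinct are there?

38

A partial list (first 12 by largest part):
17
16 + 1
15 + 2
14 + 3
14 + 2 + 1
13 + 4
13 + 3 + 1
12 + 5
12 + 4 + 1
12 + 3 + 2
11 + 6
11 + 5 + 1
…and 26 more, for 38 total.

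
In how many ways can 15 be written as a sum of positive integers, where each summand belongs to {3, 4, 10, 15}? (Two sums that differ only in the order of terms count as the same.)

3

Enumerating:
15
4,4,4,3
3,3,3,3,3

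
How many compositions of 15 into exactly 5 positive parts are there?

Equivalently, choose which 4 of the 14 gaps become plus signs: C(14,4) = 1001.

1001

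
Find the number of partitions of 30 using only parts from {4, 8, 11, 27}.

2

Listing the qualifying partitions of 30:
11, 11, 8
11, 11, 4, 4
Counting gives 2.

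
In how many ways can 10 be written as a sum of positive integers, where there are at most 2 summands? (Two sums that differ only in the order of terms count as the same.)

6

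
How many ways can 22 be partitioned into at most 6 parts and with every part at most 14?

There are 349 such partitions.

349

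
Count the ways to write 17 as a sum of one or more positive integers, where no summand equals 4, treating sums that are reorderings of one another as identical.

196

Enumerating by decreasing first part gives 196 partitions in all.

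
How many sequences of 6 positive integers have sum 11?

A composition of 11 into 6 positive parts is chosen by placing 5 dividers among the 10 gaps between 11 units: C(10,5) = 252.

252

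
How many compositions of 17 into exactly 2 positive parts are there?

Equivalently, choose which 1 of the 16 gaps become plus signs: C(16,1) = 16.

16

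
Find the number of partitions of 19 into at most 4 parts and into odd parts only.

They are:
19
17 + 1 + 1
15 + 3 + 1
13 + 5 + 1
13 + 3 + 3
11 + 7 + 1
11 + 5 + 3
9 + 9 + 1
9 + 7 + 3
9 + 5 + 5
7 + 7 + 5
That's 11 in total.

11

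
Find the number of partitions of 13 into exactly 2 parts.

6

Listing the qualifying partitions of 13:
1+12
2+11
3+10
4+9
5+8
6+7
Counting gives 6.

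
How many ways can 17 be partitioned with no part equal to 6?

241

Enumerating by decreasing first part gives 241 partitions in all.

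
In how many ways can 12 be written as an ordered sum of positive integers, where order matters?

Each of the 11 gaps between 12 units is either a break or not: 2^11 = 2048.

2048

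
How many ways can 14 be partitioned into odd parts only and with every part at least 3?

They are:
11, 3
9, 5
7, 7
5, 3, 3, 3

4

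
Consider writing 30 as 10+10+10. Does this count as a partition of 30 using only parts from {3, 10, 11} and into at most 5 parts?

Yes

The parts sum to 30, and the condition 'each summand belongs to {3, 10, 11}' holds; the condition 'there are at most 5 summands' holds.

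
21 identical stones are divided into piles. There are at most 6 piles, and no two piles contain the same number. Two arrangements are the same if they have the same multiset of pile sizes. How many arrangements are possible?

A full systematic count gives 76.

76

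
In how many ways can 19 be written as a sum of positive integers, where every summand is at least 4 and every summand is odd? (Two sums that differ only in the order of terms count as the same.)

3

Enumerating:
19
9,5,5
7,7,5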